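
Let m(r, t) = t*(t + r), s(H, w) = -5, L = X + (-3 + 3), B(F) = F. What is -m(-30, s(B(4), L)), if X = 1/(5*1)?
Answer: -175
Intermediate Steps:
X = 1/5 ≈ 0.20000
L = 1/5 (L = 1/5 + (-3 + 3) = 1/5 + 0 = 1/5 ≈ 0.20000)
m(r, t) = t*(r + t)
-m(-30, s(B(4), L)) = -(-5)*(-30 - 5) = -(-5)*(-35) = -1*175 = -175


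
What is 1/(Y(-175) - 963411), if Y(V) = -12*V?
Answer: -1/961311 ≈ -1.0402e-6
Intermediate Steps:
1/(Y(-175) - 963411) = 1/(-12*(-175) - 963411) = 1/(2100 - 963411) = 1/(-961311) = -1/961311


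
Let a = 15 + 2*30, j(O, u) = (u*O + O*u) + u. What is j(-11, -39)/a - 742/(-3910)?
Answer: 108598/9775 ≈ 11.110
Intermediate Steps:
j(O, u) = u + 2*O*u (j(O, u) = (O*u + O*u) + u = 2*O*u + u = u + 2*O*u)
a = 75 (a = 15 + 60 = 75)
j(-11, -39)/a - 742/(-3910) = -39*(1 + 2*(-11))/75 - 742/(-3910) = -39*(1 - 22)*(1/75) - 742*(-1/3910) = -39*(-21)*(1/75) + 371/1955 = 819*(1/75) + 371/1955 = 273/25 + 371/1955 = 108598/9775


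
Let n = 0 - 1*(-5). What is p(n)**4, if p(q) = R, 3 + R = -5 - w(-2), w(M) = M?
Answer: 1296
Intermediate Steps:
n = 5 (n = 0 + 5 = 5)
R = -6 (R = -3 + (-5 - 1*(-2)) = -3 + (-5 + 2) = -3 - 3 = -6)
p(q) = -6
p(n)**4 = (-6)**4 = 1296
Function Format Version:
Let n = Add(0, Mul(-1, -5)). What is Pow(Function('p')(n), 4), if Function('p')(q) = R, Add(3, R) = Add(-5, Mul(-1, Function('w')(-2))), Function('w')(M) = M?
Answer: 1296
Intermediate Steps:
n = 5 (n = Add(0, 5) = 5)
R = -6 (R = Add(-3, Add(-5, Mul(-1, -2))) = Add(-3, Add(-5, 2)) = Add(-3, -3) = -6)
Function('p')(q) = -6
Pow(Function('p')(n), 4) = Pow(-6, 4) = 1296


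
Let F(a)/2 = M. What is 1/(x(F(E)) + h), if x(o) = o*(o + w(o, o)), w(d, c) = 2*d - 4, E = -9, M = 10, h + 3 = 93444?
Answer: 1/94561 ≈ 1.0575e-5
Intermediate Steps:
h = 93441 (h = -3 + 93444 = 93441)
w(d, c) = -4 + 2*d
F(a) = 20 (F(a) = 2*10 = 20)
x(o) = o*(-4 + 3*o) (x(o) = o*(o + (-4 + 2*o)) = o*(-4 + 3*o))
1/(x(F(E)) + h) = 1/(20*(-4 + 3*20) + 93441) = 1/(20*(-4 + 60) + 93441) = 1/(20*56 + 93441) = 1/(1120 + 93441) = 1/94561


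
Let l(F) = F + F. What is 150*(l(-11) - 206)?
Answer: -34200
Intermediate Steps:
l(F) = 2*F
150*(l(-11) - 206) = 150*(2*(-11) - 206) = 150*(-22 - 206) = 150*(-228) = -34200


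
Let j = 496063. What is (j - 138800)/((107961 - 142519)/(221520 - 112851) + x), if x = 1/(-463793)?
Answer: -44240852975253/39380509 ≈ -1.1234e+6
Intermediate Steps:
x = -1/463793 ≈ -2.1561e-6
(j - 138800)/((107961 - 142519)/(221520 - 112851) + x) = (496063 - 138800)/((107961 - 142519)/(221520 - 112851) - 1/463793) = 357263/(-34558/108669 - 1/463793) = 357263/(-34558*1/108669 - 1/463793) = 357263/(-934/2937 - 1/463793) = 357263/(-39380509/123832731) = 357263*(-123832731/39380509) = -44240852975253/39380509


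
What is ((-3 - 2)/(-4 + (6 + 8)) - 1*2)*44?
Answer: -110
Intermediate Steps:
((-3 - 2)/(-4 + (6 + 8)) - 1*2)*44 = (-5/(-4 + 14) - 2)*44 = (-5/10 - 2)*44 = (-5*⅒ - 2)*44 = (-½ - 2)*44 = -5/2*44 = -110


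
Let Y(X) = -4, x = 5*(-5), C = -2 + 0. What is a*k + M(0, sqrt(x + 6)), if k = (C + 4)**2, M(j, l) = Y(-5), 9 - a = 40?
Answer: -128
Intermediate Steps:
a = -31 (a = 9 - 1*40 = 9 - 40 = -31)
C = -2
x = -25
M(j, l) = -4
k = 4 (k = (-2 + 4)**2 = 2**2 = 4)
a*k + M(0, sqrt(x + 6)) = -31*4 - 4 = -124 - 4 = -128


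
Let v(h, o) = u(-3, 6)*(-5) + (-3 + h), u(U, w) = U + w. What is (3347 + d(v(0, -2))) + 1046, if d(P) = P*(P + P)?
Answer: 5041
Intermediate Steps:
v(h, o) = -18 + h (v(h, o) = (-3 + 6)*(-5) + (-3 + h) = 3*(-5) + (-3 + h) = -15 + (-3 + h) = -18 + h)
d(P) = 2*P² (d(P) = P*(2*P) = 2*P²)
(3347 + d(v(0, -2))) + 1046 = (3347 + 2*(-18 + 0)²) + 1046 = (3347 + 2*(-18)²) + 1046 = (3347 + 2*324) + 1046 = (3347 + 648) + 1046 = 3995 + 1046 = 5041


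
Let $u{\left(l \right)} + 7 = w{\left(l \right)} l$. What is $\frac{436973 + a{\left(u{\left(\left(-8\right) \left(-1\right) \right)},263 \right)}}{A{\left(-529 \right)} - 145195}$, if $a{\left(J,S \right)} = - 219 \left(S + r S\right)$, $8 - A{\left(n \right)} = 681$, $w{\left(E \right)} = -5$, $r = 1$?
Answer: $- \frac{321779}{145868} \approx -2.206$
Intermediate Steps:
$A{\left(n \right)} = -673$ ($A{\left(n \right)} = 8 - 681 = -673$)
$u{\left(l \right)} = -7 - 5 l$
$a{\left(J,S \right)} = - 438 S$ ($a{\left(J,S \right)} = - 219 \left(S + 1 S\right) = - 219 \left(S + S\right) = - 219 \cdot 2 S = - 438 S$)
$\frac{436973 + a{\left(u{\left(\left(-8\right) \left(-1\right) \right)},263 \right)}}{A{\left(-529 \right)} - 145195} = \frac{436973 - 115194}{-673 - 145195} = \frac{436973 - 115194}{-145868} = 321779 \left(- \frac{1}{145868}\right) = - \frac{321779}{145868}$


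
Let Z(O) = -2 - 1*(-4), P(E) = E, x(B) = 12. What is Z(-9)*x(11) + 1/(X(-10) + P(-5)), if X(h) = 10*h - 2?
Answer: 2567/107 ≈ 23.991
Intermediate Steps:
Z(O) = 2 (Z(O) = -2 + 4 = 2)
X(h) = -2 + 10*h
Z(-9)*x(11) + 1/(X(-10) + P(-5)) = 2*12 + 1/((-2 + 10*(-10)) - 5) = 24 + 1/((-2 - 100) - 5) = 24 + 1/(-102 - 5) = 24 + 1/(-107) = 24 - 1/107 = 2567/107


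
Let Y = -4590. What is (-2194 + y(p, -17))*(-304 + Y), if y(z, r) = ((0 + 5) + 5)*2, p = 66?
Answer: 10639556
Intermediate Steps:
y(z, r) = 20 (y(z, r) = (5 + 5)*2 = 10*2 = 20)
(-2194 + y(p, -17))*(-304 + Y) = (-2194 + 20)*(-304 - 4590) = -2174*(-4894) = 10639556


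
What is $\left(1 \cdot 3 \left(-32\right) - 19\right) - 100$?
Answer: $-215$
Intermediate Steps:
$\left(1 \cdot 3 \left(-32\right) - 19\right) - 100 = \left(3 \left(-32\right) - 19\right) - 100 = \left(-96 - 19\right) - 100 = -115 - 100 = -215$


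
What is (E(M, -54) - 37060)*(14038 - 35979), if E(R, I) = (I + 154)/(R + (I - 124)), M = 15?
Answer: 132542948080/163 ≈ 8.1315e+8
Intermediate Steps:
E(R, I) = (154 + I)/(-124 + I + R) (E(R, I) = (154 + I)/(R + (-124 + I)) = (154 + I)/(-124 + I + R))
(E(M, -54) - 37060)*(14038 - 35979) = ((154 - 54)/(-124 - 54 + 15) - 37060)*(14038 - 35979) = (100/(-163) - 37060)*(-21941) = (-1/163*100 - 37060)*(-21941) = (-100/163 - 37060)*(-21941) = -6040880/163*(-21941) = 132542948080/163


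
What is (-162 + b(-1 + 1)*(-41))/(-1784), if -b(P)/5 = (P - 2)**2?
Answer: -329/892 ≈ -0.36883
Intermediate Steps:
b(P) = -5*(-2 + P)**2 (b(P) = -5*(P - 2)**2 = -5*(-2 + P)**2)
(-162 + b(-1 + 1)*(-41))/(-1784) = (-162 - 5*(-2 + (-1 + 1))**2*(-41))/(-1784) = (-162 - 5*(-2 + 0)**2*(-41))*(-1/1784) = (-162 - 5*(-2)**2*(-41))*(-1/1784) = (-162 - 5*4*(-41))*(-1/1784) = (-162 - 20*(-41))*(-1/1784) = (-162 + 820)*(-1/1784) = 658*(-1/1784) = -329/892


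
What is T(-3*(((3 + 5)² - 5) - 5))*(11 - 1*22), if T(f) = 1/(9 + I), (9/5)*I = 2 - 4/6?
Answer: -297/263 ≈ -1.1293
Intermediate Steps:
I = 20/27 (I = 5*(2 - 4/6)/9 = 5*(2 - 1*⅔)/9 = 5*(2 - ⅔)/9 = (5/9)*(4/3) = 20/27 ≈ 0.74074)
T(f) = 27/263 (T(f) = 1/(9 + 20/27) = 1/(263/27) = 27/263)
T(-3*(((3 + 5)² - 5) - 5))*(11 - 1*22) = 27*(11 - 1*22)/263 = 27*(11 - 22)/263 = (27/263)*(-11) = -297/263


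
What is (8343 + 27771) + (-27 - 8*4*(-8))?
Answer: 36343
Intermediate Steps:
(8343 + 27771) + (-27 - 8*4*(-8)) = 36114 + (-27 - 32*(-8)) = 36114 + (-27 + 256) = 36114 + 229 = 36343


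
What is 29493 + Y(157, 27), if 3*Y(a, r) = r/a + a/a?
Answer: 13891387/471 ≈ 29493.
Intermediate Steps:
Y(a, r) = 1/3 + r/(3*a) (Y(a, r) = (r/a + a/a)/3 = (r/a + 1)/3 = (1 + r/a)/3 = 1/3 + r/(3*a))
29493 + Y(157, 27) = 29493 + (1/3)*(157 + 27)/157 = 29493 + (1/3)*(1/157)*184 = 29493 + 184/471 = 13891387/471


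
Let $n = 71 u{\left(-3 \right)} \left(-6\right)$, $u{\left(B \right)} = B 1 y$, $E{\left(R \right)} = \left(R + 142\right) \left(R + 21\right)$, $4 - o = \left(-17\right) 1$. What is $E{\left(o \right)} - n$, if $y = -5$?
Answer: $13236$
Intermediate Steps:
$o = 21$ ($o = 4 - \left(-17\right) 1 = 4 - -17 = 4 + 17 = 21$)
$E{\left(R \right)} = \left(21 + R\right) \left(142 + R\right)$ ($E{\left(R \right)} = \left(142 + R\right) \left(21 + R\right) = \left(21 + R\right) \left(142 + R\right)$)
$u{\left(B \right)} = - 5 B$ ($u{\left(B \right)} = B 1 \left(-5\right) = B \left(-5\right) = - 5 B$)
$n = -6390$ ($n = 71 \left(\left(-5\right) \left(-3\right)\right) \left(-6\right) = 71 \cdot 15 \left(-6\right) = 1065 \left(-6\right) = -6390$)
$E{\left(o \right)} - n = \left(2982 + 21^{2} + 163 \cdot 21\right) - -6390 = \left(2982 + 441 + 3423\right) + 6390 = 6846 + 6390 = 13236$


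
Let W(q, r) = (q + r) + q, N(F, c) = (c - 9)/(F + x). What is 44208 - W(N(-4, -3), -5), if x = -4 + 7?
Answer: 44189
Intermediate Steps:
x = 3
N(F, c) = (-9 + c)/(3 + F) (N(F, c) = (c - 9)/(F + 3) = (-9 + c)/(3 + F))
W(q, r) = r + 2*q
44208 - W(N(-4, -3), -5) = 44208 - (-5 + 2*((-9 - 3)/(3 - 4))) = 44208 - (-5 + 2*(-12/(-1))) = 44208 - (-5 + 2*(-1*(-12))) = 44208 - (-5 + 2*12) = 44208 - (-5 + 24) = 44208 - 1*19 = 44208 - 19 = 44189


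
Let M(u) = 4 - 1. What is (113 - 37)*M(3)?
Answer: 228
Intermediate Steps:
M(u) = 3
(113 - 37)*M(3) = (113 - 37)*3 = 76*3 = 228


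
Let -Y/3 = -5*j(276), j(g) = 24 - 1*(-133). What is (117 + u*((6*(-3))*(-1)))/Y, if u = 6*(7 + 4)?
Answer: 87/157 ≈ 0.55414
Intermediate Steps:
u = 66 (u = 6*11 = 66)
j(g) = 157 (j(g) = 24 + 133 = 157)
Y = 2355 (Y = -(-15)*157 = -3*(-785) = 2355)
(117 + u*((6*(-3))*(-1)))/Y = (117 + 66*((6*(-3))*(-1)))/2355 = (117 + 66*(-18*(-1)))*(1/2355) = (117 + 66*18)*(1/2355) = (117 + 1188)*(1/2355) = 1305*(1/2355) = 87/157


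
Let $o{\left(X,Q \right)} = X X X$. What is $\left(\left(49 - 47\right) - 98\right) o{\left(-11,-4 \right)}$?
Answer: $127776$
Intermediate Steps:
$o{\left(X,Q \right)} = X^{3}$ ($o{\left(X,Q \right)} = X^{2} X = X^{3}$)
$\left(\left(49 - 47\right) - 98\right) o{\left(-11,-4 \right)} = \left(\left(49 - 47\right) - 98\right) \left(-11\right)^{3} = \left(\left(49 - 47\right) - 98\right) \left(-1331\right) = \left(2 - 98\right) \left(-1331\right) = \left(-96\right) \left(-1331\right) = 127776$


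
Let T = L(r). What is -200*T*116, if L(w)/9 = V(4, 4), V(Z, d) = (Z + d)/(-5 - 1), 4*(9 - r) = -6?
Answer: 278400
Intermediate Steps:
r = 21/2 (r = 9 - 1/4*(-6) = 9 + 3/2 = 21/2 ≈ 10.500)
V(Z, d) = -Z/6 - d/6 (V(Z, d) = (Z + d)/(-6) = (Z + d)*(-1/6) = -Z/6 - d/6)
L(w) = -12 (L(w) = 9*(-1/6*4 - 1/6*4) = 9*(-2/3 - 2/3) = 9*(-4/3) = -12)
T = -12
-200*T*116 = -200*(-12)*116 = 2400*116 = 278400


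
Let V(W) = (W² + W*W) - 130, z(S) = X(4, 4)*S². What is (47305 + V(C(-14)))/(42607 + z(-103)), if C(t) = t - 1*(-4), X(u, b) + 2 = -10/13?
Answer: 615875/171967 ≈ 3.5814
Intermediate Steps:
X(u, b) = -36/13 (X(u, b) = -2 - 10/13 = -36/13)
z(S) = -36*S²/13
C(t) = 4 + t (C(t) = t + 4 = 4 + t)
V(W) = -130 + 2*W² (V(W) = (W² + W²) - 130 = 2*W² - 130 = -130 + 2*W²)
(47305 + V(C(-14)))/(42607 + z(-103)) = (47305 + (-130 + 2*(4 - 14)²))/(42607 - 36/13*(-103)²) = (47305 + (-130 + 2*(-10)²))/(42607 - 36/13*10609) = (47305 + (-130 + 2*100))/(42607 - 381924/13) = (47305 + (-130 + 200))/(171967/13) = (47305 + 70)*(13/171967) = 47375*(13/171967) = 615875/171967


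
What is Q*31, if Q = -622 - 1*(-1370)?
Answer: 23188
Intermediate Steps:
Q = 748 (Q = -622 + 1370 = 748)
Q*31 = 748*31 = 23188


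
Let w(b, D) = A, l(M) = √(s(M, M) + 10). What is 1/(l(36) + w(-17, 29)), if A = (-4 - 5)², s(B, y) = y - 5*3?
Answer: 81/6530 - √31/6530 ≈ 0.011552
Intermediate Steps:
s(B, y) = -15 + y (s(B, y) = y - 15 = -15 + y)
l(M) = √(-5 + M) (l(M) = √((-15 + M) + 10) = √(-5 + M))
A = 81 (A = (-9)² = 81)
w(b, D) = 81
1/(l(36) + w(-17, 29)) = 1/(√(-5 + 36) + 81) = 1/(√31 + 81) = 1/(81 + √31)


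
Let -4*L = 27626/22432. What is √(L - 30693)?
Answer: I*√965294220065/5608 ≈ 175.2*I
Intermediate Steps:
L = -13813/44864 (L = -13813/(2*22432) = -¼*13813/11216 = -13813/44864 ≈ -0.30789)
√(L - 30693) = √(-13813/44864 - 30693) = √(-1377024565/44864) = I*√965294220065/5608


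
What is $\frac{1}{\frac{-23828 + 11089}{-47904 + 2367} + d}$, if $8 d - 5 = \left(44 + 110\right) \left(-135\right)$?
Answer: $- \frac{364296}{946384633} \approx -0.00038493$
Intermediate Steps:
$d = - \frac{20785}{8}$ ($d = \frac{5}{8} + \frac{\left(44 + 110\right) \left(-135\right)}{8} = \frac{5}{8} + \frac{154 \left(-135\right)}{8} = \frac{5}{8} + \frac{1}{8} \left(-20790\right) = \frac{5}{8} - \frac{10395}{4} = - \frac{20785}{8} \approx -2598.1$)
$\frac{1}{\frac{-23828 + 11089}{-47904 + 2367} + d} = \frac{1}{\frac{-23828 + 11089}{-47904 + 2367} - \frac{20785}{8}} = \frac{1}{- \frac{12739}{-45537} - \frac{20785}{8}} = \frac{1}{\left(-12739\right) \left(- \frac{1}{45537}\right) - \frac{20785}{8}} = \frac{1}{\frac{12739}{45537} - \frac{20785}{8}} = \frac{1}{- \frac{946384633}{364296}} = - \frac{364296}{946384633}$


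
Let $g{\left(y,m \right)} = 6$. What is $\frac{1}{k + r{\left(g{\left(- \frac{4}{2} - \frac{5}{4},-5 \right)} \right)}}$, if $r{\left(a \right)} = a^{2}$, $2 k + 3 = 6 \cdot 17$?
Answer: $\frac{2}{171} \approx 0.011696$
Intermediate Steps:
$k = \frac{99}{2}$ ($k = - \frac{3}{2} + \frac{6 \cdot 17}{2} = - \frac{3}{2} + \frac{1}{2} \cdot 102 = - \frac{3}{2} + 51 = \frac{99}{2} \approx 49.5$)
$\frac{1}{k + r{\left(g{\left(- \frac{4}{2} - \frac{5}{4},-5 \right)} \right)}} = \frac{1}{\frac{99}{2} + 6^{2}} = \frac{1}{\frac{99}{2} + 36} = \frac{1}{\frac{171}{2}} = \frac{2}{171}$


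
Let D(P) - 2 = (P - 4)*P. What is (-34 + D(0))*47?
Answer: -1504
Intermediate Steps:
D(P) = 2 + P*(-4 + P) (D(P) = 2 + (P - 4)*P = 2 + (-4 + P)*P = 2 + P*(-4 + P))
(-34 + D(0))*47 = (-34 + (2 + 0² - 4*0))*47 = (-34 + (2 + 0 + 0))*47 = (-34 + 2)*47 = -32*47 = -1504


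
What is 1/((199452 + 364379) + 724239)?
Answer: 1/1288070 ≈ 7.7636e-7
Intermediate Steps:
1/((199452 + 364379) + 724239) = 1/(563831 + 724239) = 1/1288070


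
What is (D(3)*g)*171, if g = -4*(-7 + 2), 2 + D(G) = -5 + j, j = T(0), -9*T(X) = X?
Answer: -23940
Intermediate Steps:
T(X) = -X/9
j = 0 (j = -1/9*0 = 0)
D(G) = -7 (D(G) = -2 + (-5 + 0) = -2 - 5 = -7)
g = 20 (g = -4*(-5) = 20)
(D(3)*g)*171 = -7*20*171 = -140*171 = -23940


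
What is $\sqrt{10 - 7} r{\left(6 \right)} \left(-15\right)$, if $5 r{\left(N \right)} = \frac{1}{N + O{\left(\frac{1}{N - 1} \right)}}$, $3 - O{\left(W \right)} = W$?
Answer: $- \frac{15 \sqrt{3}}{44} \approx -0.59047$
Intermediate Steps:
$O{\left(W \right)} = 3 - W$
$r{\left(N \right)} = \frac{1}{5 \left(3 + N - \frac{1}{-1 + N}\right)}$ ($r{\left(N \right)} = \frac{1}{5 \left(N + \left(3 - \frac{1}{N - 1}\right)\right)} = \frac{1}{5 \left(N + \left(3 - \frac{1}{-1 + N}\right)\right)} = \frac{1}{5 \left(3 + N - \frac{1}{-1 + N}\right)}$)
$\sqrt{10 - 7} r{\left(6 \right)} \left(-15\right) = \sqrt{10 - 7} \frac{-1 + 6}{5 \left(-4 + 6^{2} + 2 \cdot 6\right)} \left(-15\right) = \sqrt{3} \cdot \frac{1}{5} \frac{1}{-4 + 36 + 12} \cdot 5 \left(-15\right) = \sqrt{3} \cdot \frac{1}{5} \cdot \frac{1}{44} \cdot 5 \left(-15\right) = \sqrt{3} \cdot \frac{1}{44} \left(-15\right) = \frac{\sqrt{3}}{44} \left(-15\right) = - \frac{15 \sqrt{3}}{44}$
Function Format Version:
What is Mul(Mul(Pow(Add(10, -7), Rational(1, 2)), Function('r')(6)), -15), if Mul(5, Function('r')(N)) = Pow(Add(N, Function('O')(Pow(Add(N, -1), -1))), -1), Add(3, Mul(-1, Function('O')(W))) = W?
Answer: Mul(Rational(-15, 44), Pow(3, Rational(1, 2))) ≈ -0.59047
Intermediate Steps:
Function('O')(W) = Add(3, Mul(-1, W))
Function('r')(N) = Mul(Rational(1, 5), Pow(Add(3, N, Mul(-1, Pow(Add(-1, N), -1))), -1)) (Function('r')(N) = Mul(Rational(1, 5), Pow(Add(N, Add(3, Mul(-1, Pow(Add(N, -1), -1)))), -1)) = Mul(Rational(1, 5), Pow(Add(N, Add(3, Mul(-1, Pow(Add(-1, N), -1)))), -1)) = Mul(Rational(1, 5), Pow(Add(3, N, Mul(-1, Pow(Add(-1, N), -1))), -1)))
Mul(Mul(Pow(Add(10, -7), Rational(1, 2)), Function('r')(6)), -15) = Mul(Mul(Pow(Add(10, -7), Rational(1, 2)), Mul(Rational(1, 5), Pow(Add(-4, Pow(6, 2), Mul(2, 6)), -1), Add(-1, 6))), -15) = Mul(Mul(Pow(3, Rational(1, 2)), Mul(Rational(1, 5), Pow(Add(-4, 36, 12), -1), 5)), -15) = Mul(Mul(Pow(3, Rational(1, 2)), Mul(Rational(1, 5), Pow(44, -1), 5)), -15) = Mul(Mul(Pow(3, Rational(1, 2)), Mul(Rational(1, 5), Rational(1, 44), 5)), -15) = Mul(Mul(Pow(3, Rational(1, 2)), Rational(1, 44)), -15) = Mul(Mul(Rational(1, 44), Pow(3, Rational(1, 2))), -15) = Mul(Rational(-15, 44), Pow(3, Rational(1, 2)))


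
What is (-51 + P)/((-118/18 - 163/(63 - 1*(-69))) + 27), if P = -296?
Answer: -137412/7607 ≈ -18.064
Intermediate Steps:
(-51 + P)/((-118/18 - 163/(63 - 1*(-69))) + 27) = (-51 - 296)/((-118/18 - 163/(63 - 1*(-69))) + 27) = -347/((-118*1/18 - 163/(63 + 69)) + 27) = -347/((-59/9 - 163/132) + 27) = -347/(-3085/396 + 27) = -347/7607/396 = -347*396/7607 = -137412/7607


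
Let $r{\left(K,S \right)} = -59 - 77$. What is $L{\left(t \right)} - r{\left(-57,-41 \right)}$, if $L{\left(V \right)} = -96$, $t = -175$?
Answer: $40$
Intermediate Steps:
$r{\left(K,S \right)} = -136$ ($r{\left(K,S \right)} = -59 - 77 = -136$)
$L{\left(t \right)} - r{\left(-57,-41 \right)} = -96 - -136 = -96 + 136 = 40$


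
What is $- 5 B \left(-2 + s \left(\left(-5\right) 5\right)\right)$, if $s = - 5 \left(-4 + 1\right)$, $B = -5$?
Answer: $-9425$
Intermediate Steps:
$s = 15$ ($s = \left(-5\right) \left(-3\right) = 15$)
$- 5 B \left(-2 + s \left(\left(-5\right) 5\right)\right) = \left(-5\right) \left(-5\right) \left(-2 + 15 \left(\left(-5\right) 5\right)\right) = 25 \left(-2 + 15 \left(-25\right)\right) = 25 \left(-2 - 375\right) = 25 \left(-377\right) = -9425$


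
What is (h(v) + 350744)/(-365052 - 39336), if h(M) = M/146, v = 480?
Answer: -6401138/7380081 ≈ -0.86735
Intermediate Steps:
h(M) = M/146 (h(M) = M*(1/146) = M/146)
(h(v) + 350744)/(-365052 - 39336) = ((1/146)*480 + 350744)/(-365052 - 39336) = (240/73 + 350744)/(-404388) = (25604552/73)*(-1/404388) = -6401138/7380081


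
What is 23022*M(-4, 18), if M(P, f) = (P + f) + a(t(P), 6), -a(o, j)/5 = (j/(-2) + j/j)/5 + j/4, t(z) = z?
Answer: 195687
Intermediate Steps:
a(o, j) = -1 - 3*j/4 (a(o, j) = -5*((j/(-2) + j/j)/5 + j/4) = -5*((j*(-1/2) + 1)*(1/5) + j*(1/4)) = -5*((-j/2 + 1)*(1/5) + j/4) = -5*((1 - j/2)*(1/5) + j/4) = -5*((1/5 - j/10) + j/4) = -5*(1/5 + 3*j/20) = -1 - 3*j/4)
M(P, f) = -11/2 + P + f (M(P, f) = (P + f) + (-1 - 3/4*6) = (P + f) + (-1 - 9/2) = (P + f) - 11/2 = -11/2 + P + f)
23022*M(-4, 18) = 23022*(-11/2 - 4 + 18) = 23022*(17/2) = 195687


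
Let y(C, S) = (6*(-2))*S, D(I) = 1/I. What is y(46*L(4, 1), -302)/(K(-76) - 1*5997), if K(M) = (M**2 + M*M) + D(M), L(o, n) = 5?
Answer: 275424/422179 ≈ 0.65239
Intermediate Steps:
y(C, S) = -12*S
K(M) = 1/M + 2*M**2 (K(M) = (M**2 + M*M) + 1/M = (M**2 + M**2) + 1/M = 2*M**2 + 1/M = 1/M + 2*M**2)
y(46*L(4, 1), -302)/(K(-76) - 1*5997) = (-12*(-302))/((1 + 2*(-76)**3)/(-76) - 1*5997) = 3624/(-(1 + 2*(-438976))/76 - 5997) = 3624/(-(1 - 877952)/76 - 5997) = 3624/(-1/76*(-877951) - 5997) = 3624/(877951/76 - 5997) = 3624/(422179/76) = 3624*(76/422179) = 275424/422179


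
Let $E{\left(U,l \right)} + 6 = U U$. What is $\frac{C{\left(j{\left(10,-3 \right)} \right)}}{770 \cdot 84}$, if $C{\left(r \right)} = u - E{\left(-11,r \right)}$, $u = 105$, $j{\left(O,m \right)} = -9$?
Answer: $- \frac{1}{6468} \approx -0.00015461$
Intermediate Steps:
$E{\left(U,l \right)} = -6 + U^{2}$ ($E{\left(U,l \right)} = -6 + U U = -6 + U^{2}$)
$C{\left(r \right)} = -10$ ($C{\left(r \right)} = 105 - \left(-6 + \left(-11\right)^{2}\right) = 105 - \left(-6 + 121\right) = 105 - 115 = -10$)
$\frac{C{\left(j{\left(10,-3 \right)} \right)}}{770 \cdot 84} = - \frac{10}{770 \cdot 84} = - \frac{10}{64680} = \left(-10\right) \frac{1}{64680} = - \frac{1}{6468}$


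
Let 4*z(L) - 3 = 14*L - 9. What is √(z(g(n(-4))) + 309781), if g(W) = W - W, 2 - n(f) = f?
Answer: √1239118/2 ≈ 556.58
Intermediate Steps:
n(f) = 2 - f
g(W) = 0
z(L) = -3/2 + 7*L/2 (z(L) = ¾ + (14*L - 9)/4 = ¾ + (-9 + 14*L)/4 = ¾ + (-9/4 + 7*L/2) = -3/2 + 7*L/2)
√(z(g(n(-4))) + 309781) = √((-3/2 + (7/2)*0) + 309781) = √((-3/2 + 0) + 309781) = √(-3/2 + 309781) = √(619559/2) = √1239118/2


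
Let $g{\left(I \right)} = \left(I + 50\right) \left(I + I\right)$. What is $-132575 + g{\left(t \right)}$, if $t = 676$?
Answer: $848977$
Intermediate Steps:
$g{\left(I \right)} = 2 I \left(50 + I\right)$ ($g{\left(I \right)} = \left(50 + I\right) 2 I = 2 I \left(50 + I\right)$)
$-132575 + g{\left(t \right)} = -132575 + 2 \cdot 676 \left(50 + 676\right) = -132575 + 2 \cdot 676 \cdot 726 = -132575 + 981552 = 848977$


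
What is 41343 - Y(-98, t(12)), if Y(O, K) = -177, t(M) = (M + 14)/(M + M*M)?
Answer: 41520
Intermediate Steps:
t(M) = (14 + M)/(M + M**2)
41343 - Y(-98, t(12)) = 41343 - 1*(-177) = 41343 + 177 = 41520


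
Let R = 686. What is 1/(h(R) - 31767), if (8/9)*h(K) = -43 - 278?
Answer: -8/257025 ≈ -3.1125e-5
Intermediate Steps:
h(K) = -2889/8 (h(K) = 9*(-43 - 278)/8 = (9/8)*(-321) = -2889/8)
1/(h(R) - 31767) = 1/(-2889/8 - 31767) = 1/(-257025/8) = -8/257025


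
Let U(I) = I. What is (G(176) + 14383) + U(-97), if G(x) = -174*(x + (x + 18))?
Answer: -50094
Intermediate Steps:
G(x) = -3132 - 348*x (G(x) = -174*(x + (18 + x)) = -174*(18 + 2*x) = -3132 - 348*x)
(G(176) + 14383) + U(-97) = ((-3132 - 348*176) + 14383) - 97 = ((-3132 - 61248) + 14383) - 97 = (-64380 + 14383) - 97 = -49997 - 97 = -50094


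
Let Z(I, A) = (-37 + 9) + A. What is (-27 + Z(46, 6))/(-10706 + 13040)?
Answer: -49/2334 ≈ -0.020994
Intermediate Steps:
Z(I, A) = -28 + A
(-27 + Z(46, 6))/(-10706 + 13040) = (-27 + (-28 + 6))/(-10706 + 13040) = (-27 - 22)/2334 = -49*1/2334 = -49/2334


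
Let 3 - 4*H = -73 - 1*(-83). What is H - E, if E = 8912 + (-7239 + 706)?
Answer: -9523/4 ≈ -2380.8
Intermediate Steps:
E = 2379 (E = 8912 - 6533 = 2379)
H = -7/4 (H = 3/4 - (-73 - 1*(-83))/4 = 3/4 - (-73 + 83)/4 = 3/4 - 1/4*10 = 3/4 - 5/2 = -7/4 ≈ -1.7500)
H - E = -7/4 - 1*2379 = -7/4 - 2379 = -9523/4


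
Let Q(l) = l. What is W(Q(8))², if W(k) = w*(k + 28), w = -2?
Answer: 5184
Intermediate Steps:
W(k) = -56 - 2*k (W(k) = -2*(k + 28) = -2*(28 + k) = -56 - 2*k)
W(Q(8))² = (-56 - 2*8)² = (-56 - 16)² = (-72)² = 5184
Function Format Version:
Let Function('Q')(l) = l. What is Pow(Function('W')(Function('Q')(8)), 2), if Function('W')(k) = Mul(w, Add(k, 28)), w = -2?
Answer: 5184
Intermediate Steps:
Function('W')(k) = Add(-56, Mul(-2, k)) (Function('W')(k) = Mul(-2, Add(k, 28)) = Mul(-2, Add(28, k)) = Add(-56, Mul(-2, k)))
Pow(Function('W')(Function('Q')(8)), 2) = Pow(Add(-56, Mul(-2, 8)), 2) = Pow(Add(-56, -16), 2) = Pow(-72, 2) = 5184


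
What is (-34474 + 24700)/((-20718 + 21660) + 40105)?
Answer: -9774/41047 ≈ -0.23812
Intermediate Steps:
(-34474 + 24700)/((-20718 + 21660) + 40105) = -9774/(942 + 40105) = -9774/41047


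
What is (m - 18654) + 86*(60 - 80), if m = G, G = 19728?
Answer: -646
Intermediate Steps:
m = 19728
(m - 18654) + 86*(60 - 80) = (19728 - 18654) + 86*(60 - 80) = 1074 + 86*(-20) = 1074 - 1720 = -646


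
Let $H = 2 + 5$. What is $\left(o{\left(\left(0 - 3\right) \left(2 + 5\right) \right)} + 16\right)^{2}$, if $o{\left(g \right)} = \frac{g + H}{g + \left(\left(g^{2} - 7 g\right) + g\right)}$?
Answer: $\frac{388129}{1521} \approx 255.18$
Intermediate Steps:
$H = 7$
$o{\left(g \right)} = \frac{7 + g}{g^{2} - 5 g}$ ($o{\left(g \right)} = \frac{g + 7}{g + \left(\left(g^{2} - 7 g\right) + g\right)} = \frac{7 + g}{g + \left(g^{2} - 6 g\right)} = \frac{7 + g}{g^{2} - 5 g}$)
$\left(o{\left(\left(0 - 3\right) \left(2 + 5\right) \right)} + 16\right)^{2} = \left(\frac{7 + \left(0 - 3\right) \left(2 + 5\right)}{\left(0 - 3\right) \left(2 + 5\right) \left(-5 + \left(0 - 3\right) \left(2 + 5\right)\right)} + 16\right)^{2} = \left(\frac{7 - 21}{\left(-3\right) 7 \left(-5 - 21\right)} + 16\right)^{2} = \left(\frac{7 - 21}{\left(-21\right) \left(-5 - 21\right)} + 16\right)^{2} = \left(\left(- \frac{1}{21}\right) \frac{1}{-26} \left(-14\right) + 16\right)^{2} = \left(\left(- \frac{1}{21}\right) \left(- \frac{1}{26}\right) \left(-14\right) + 16\right)^{2} = \left(- \frac{1}{39} + 16\right)^{2} = \left(\frac{623}{39}\right)^{2} = \frac{388129}{1521}$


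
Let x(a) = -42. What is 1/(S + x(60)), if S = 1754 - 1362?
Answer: 1/350 ≈ 0.0028571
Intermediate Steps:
S = 392
1/(S + x(60)) = 1/(392 - 42) = 1/350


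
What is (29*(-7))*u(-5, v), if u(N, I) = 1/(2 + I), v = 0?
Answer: -203/2 ≈ -101.50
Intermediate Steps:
(29*(-7))*u(-5, v) = (29*(-7))/(2 + 0) = -203/2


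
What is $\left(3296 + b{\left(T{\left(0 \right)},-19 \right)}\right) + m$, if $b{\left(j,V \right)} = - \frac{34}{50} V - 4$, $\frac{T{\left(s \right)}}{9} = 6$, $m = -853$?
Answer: $\frac{61298}{25} \approx 2451.9$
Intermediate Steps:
$T{\left(s \right)} = 54$ ($T{\left(s \right)} = 9 \cdot 6 = 54$)
$b{\left(j,V \right)} = -4 - \frac{17 V}{25}$ ($b{\left(j,V \right)} = \left(-34\right) \frac{1}{50} V - 4 = - \frac{17 V}{25} - 4 = -4 - \frac{17 V}{25}$)
$\left(3296 + b{\left(T{\left(0 \right)},-19 \right)}\right) + m = \left(3296 - - \frac{223}{25}\right) - 853 = \left(3296 + \left(-4 + \frac{323}{25}\right)\right) - 853 = \left(3296 + \frac{223}{25}\right) - 853 = \frac{82623}{25} - 853 = \frac{61298}{25}$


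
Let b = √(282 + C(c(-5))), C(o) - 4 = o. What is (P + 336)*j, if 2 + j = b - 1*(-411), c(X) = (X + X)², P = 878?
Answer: 496526 + 1214*√386 ≈ 5.2038e+5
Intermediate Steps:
c(X) = 4*X² (c(X) = (2*X)² = 4*X²)
C(o) = 4 + o
b = √386 (b = √(282 + (4 + 4*(-5)²)) = √(282 + (4 + 4*25)) = √(282 + (4 + 100)) = √(282 + 104) = √386 ≈ 19.647)
j = 409 + √386 (j = -2 + (√386 - 1*(-411)) = -2 + (√386 + 411) = -2 + (411 + √386) = 409 + √386 ≈ 428.65)
(P + 336)*j = (878 + 336)*(409 + √386) = 1214*(409 + √386) = 496526 + 1214*√386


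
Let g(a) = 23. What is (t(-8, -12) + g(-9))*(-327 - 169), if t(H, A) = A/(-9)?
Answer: -36208/3 ≈ -12069.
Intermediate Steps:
t(H, A) = -A/9 (t(H, A) = A*(-1/9) = -A/9)
(t(-8, -12) + g(-9))*(-327 - 169) = (-1/9*(-12) + 23)*(-327 - 169) = (4/3 + 23)*(-496) = (73/3)*(-496) = -36208/3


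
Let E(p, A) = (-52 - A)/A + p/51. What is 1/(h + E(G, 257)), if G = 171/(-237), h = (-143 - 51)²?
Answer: 345151/12989683166 ≈ 2.6571e-5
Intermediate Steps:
h = 37636 (h = (-194)² = 37636)
G = -57/79 (G = 171*(-1/237) = -57/79 ≈ -0.72152)
E(p, A) = p/51 + (-52 - A)/A (E(p, A) = (-52 - A)/A + p*(1/51) = (-52 - A)/A + p/51 = p/51 + (-52 - A)/A)
1/(h + E(G, 257)) = 1/(37636 + (-1 - 52/257 + (1/51)*(-57/79))) = 1/(37636 + (-1 - 52*1/257 - 19/1343)) = 1/(37636 + (-1 - 52/257 - 19/1343)) = 1/(37636 - 419870/345151) = 1/(12989683166/345151) = 345151/12989683166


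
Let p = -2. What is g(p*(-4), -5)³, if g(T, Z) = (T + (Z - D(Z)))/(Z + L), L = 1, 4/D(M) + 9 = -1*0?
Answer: -29791/46656 ≈ -0.63852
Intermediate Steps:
D(M) = -4/9 (D(M) = 4/(-9 - 1*0) = 4/(-9 + 0) = 4/(-9) = 4*(-⅑) = -4/9)
g(T, Z) = (4/9 + T + Z)/(1 + Z) (g(T, Z) = (T + (Z - 1*(-4/9)))/(Z + 1) = (T + (Z + 4/9))/(1 + Z) = (T + (4/9 + Z))/(1 + Z) = (4/9 + T + Z)/(1 + Z))
g(p*(-4), -5)³ = ((4/9 - 2*(-4) - 5)/(1 - 5))³ = ((4/9 + 8 - 5)/(-4))³ = (-¼*31/9)³ = (-31/36)³ = -29791/46656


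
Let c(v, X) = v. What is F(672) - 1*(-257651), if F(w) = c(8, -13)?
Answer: 257659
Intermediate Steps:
F(w) = 8
F(672) - 1*(-257651) = 8 - 1*(-257651) = 8 + 257651 = 257659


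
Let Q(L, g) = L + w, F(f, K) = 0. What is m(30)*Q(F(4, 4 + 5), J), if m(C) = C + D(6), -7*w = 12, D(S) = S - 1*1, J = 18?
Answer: -60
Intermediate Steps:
D(S) = -1 + S (D(S) = S - 1 = -1 + S)
w = -12/7 (w = -⅐*12 = -12/7 ≈ -1.7143)
Q(L, g) = -12/7 + L (Q(L, g) = L - 12/7 = -12/7 + L)
m(C) = 5 + C (m(C) = C + (-1 + 6) = C + 5 = 5 + C)
m(30)*Q(F(4, 4 + 5), J) = (5 + 30)*(-12/7 + 0) = 35*(-12/7) = -60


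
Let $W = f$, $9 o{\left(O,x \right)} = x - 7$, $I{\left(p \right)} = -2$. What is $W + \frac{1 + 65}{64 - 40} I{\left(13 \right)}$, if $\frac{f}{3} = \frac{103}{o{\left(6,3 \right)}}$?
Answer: $- \frac{2803}{4} \approx -700.75$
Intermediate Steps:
$o{\left(O,x \right)} = - \frac{7}{9} + \frac{x}{9}$ ($o{\left(O,x \right)} = \frac{x - 7}{9} = \frac{-7 + x}{9} = - \frac{7}{9} + \frac{x}{9}$)
$f = - \frac{2781}{4}$ ($f = 3 \frac{103}{- \frac{7}{9} + \frac{1}{9} \cdot 3} = 3 \frac{103}{- \frac{7}{9} + \frac{1}{3}} = 3 \frac{103}{- \frac{4}{9}} = 3 \cdot 103 \left(- \frac{9}{4}\right) = 3 \left(- \frac{927}{4}\right) = - \frac{2781}{4} \approx -695.25$)
$W = - \frac{2781}{4} \approx -695.25$
$W + \frac{1 + 65}{64 - 40} I{\left(13 \right)} = - \frac{2781}{4} + \frac{1 + 65}{64 - 40} \left(-2\right) = - \frac{2781}{4} + \frac{66}{24} \left(-2\right) = - \frac{2781}{4} + 66 \cdot \frac{1}{24} \left(-2\right) = - \frac{2781}{4} + \frac{11}{4} \left(-2\right) = - \frac{2781}{4} - \frac{11}{2} = - \frac{2803}{4}$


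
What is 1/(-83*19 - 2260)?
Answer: -1/3837 ≈ -0.00026062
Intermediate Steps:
1/(-83*19 - 2260) = 1/(-1577 - 2260) = 1/(-3837) = -1/3837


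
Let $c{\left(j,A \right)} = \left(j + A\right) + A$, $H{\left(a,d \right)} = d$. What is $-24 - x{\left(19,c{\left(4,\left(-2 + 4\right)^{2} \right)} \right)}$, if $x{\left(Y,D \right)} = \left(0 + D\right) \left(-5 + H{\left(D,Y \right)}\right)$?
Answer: $-192$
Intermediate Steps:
$c{\left(j,A \right)} = j + 2 A$ ($c{\left(j,A \right)} = \left(A + j\right) + A = j + 2 A$)
$x{\left(Y,D \right)} = D \left(-5 + Y\right)$ ($x{\left(Y,D \right)} = \left(0 + D\right) \left(-5 + Y\right) = D \left(-5 + Y\right)$)
$-24 - x{\left(19,c{\left(4,\left(-2 + 4\right)^{2} \right)} \right)} = -24 - \left(4 + 2 \left(-2 + 4\right)^{2}\right) \left(-5 + 19\right) = -24 - \left(4 + 2 \cdot 2^{2}\right) 14 = -24 - \left(4 + 2 \cdot 4\right) 14 = -24 - \left(4 + 8\right) 14 = -24 - 12 \cdot 14 = -24 - 168 = -192$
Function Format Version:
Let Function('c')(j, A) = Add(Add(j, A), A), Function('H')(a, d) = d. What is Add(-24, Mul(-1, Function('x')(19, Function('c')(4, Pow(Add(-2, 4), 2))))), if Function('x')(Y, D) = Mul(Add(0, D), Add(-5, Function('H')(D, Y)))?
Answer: -192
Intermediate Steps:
Function('c')(j, A) = Add(j, Mul(2, A)) (Function('c')(j, A) = Add(Add(A, j), A) = Add(j, Mul(2, A)))
Function('x')(Y, D) = Mul(D, Add(-5, Y)) (Function('x')(Y, D) = Mul(Add(0, D), Add(-5, Y)) = Mul(D, Add(-5, Y)))
Add(-24, Mul(-1, Function('x')(19, Function('c')(4, Pow(Add(-2, 4), 2))))) = Add(-24, Mul(-1, Mul(Add(4, Mul(2, Pow(Add(-2, 4), 2))), Add(-5, 19)))) = Add(-24, Mul(-1, Mul(Add(4, Mul(2, Pow(2, 2))), 14))) = Add(-24, Mul(-1, Mul(Add(4, Mul(2, 4)), 14))) = Add(-24, Mul(-1, Mul(Add(4, 8), 14))) = Add(-24, Mul(-1, Mul(12, 14))) = Add(-24, Mul(-1, 168)) = Add(-24, -168) = -192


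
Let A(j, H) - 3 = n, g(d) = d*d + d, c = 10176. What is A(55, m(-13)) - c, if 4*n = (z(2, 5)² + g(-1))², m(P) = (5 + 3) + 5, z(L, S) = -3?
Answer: -40611/4 ≈ -10153.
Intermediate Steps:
m(P) = 13 (m(P) = 8 + 5 = 13)
g(d) = d + d² (g(d) = d² + d = d + d²)
n = 81/4 (n = ((-3)² - (1 - 1))²/4 = (9 - 1*0)²/4 = (9 + 0)²/4 = (¼)*9² = (¼)*81 = 81/4 ≈ 20.250)
A(j, H) = 93/4 (A(j, H) = 3 + 81/4 = 93/4)
A(55, m(-13)) - c = 93/4 - 1*10176 = 93/4 - 10176 = -40611/4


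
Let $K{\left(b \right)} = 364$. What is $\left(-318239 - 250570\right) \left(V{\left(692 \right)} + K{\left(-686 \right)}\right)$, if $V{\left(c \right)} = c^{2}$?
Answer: $-272589199452$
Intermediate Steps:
$\left(-318239 - 250570\right) \left(V{\left(692 \right)} + K{\left(-686 \right)}\right) = \left(-318239 - 250570\right) \left(692^{2} + 364\right) = - 568809 \left(478864 + 364\right) = \left(-568809\right) 479228 = -272589199452$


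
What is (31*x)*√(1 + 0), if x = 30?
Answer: 930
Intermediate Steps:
(31*x)*√(1 + 0) = (31*30)*√(1 + 0) = 930*√1 = 930*1 = 930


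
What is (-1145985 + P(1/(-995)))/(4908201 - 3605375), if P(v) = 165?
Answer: -572910/651413 ≈ -0.87949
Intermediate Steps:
(-1145985 + P(1/(-995)))/(4908201 - 3605375) = (-1145985 + 165)/(4908201 - 3605375) = -1145820/1302826 = -1145820*1/1302826 = -572910/651413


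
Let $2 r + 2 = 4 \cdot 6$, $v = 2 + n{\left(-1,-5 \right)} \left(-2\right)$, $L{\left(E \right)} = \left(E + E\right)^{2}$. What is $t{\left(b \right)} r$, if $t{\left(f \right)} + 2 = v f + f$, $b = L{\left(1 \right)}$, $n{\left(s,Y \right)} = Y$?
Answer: $550$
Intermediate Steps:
$L{\left(E \right)} = 4 E^{2}$ ($L{\left(E \right)} = \left(2 E\right)^{2} = 4 E^{2}$)
$v = 12$ ($v = 2 - -10 = 2 + 10 = 12$)
$b = 4$ ($b = 4 \cdot 1^{2} = 4 \cdot 1 = 4$)
$t{\left(f \right)} = -2 + 13 f$ ($t{\left(f \right)} = -2 + \left(12 f + f\right) = -2 + 13 f$)
$r = 11$ ($r = -1 + \frac{4 \cdot 6}{2} = -1 + \frac{1}{2} \cdot 24 = -1 + 12 = 11$)
$t{\left(b \right)} r = \left(-2 + 13 \cdot 4\right) 11 = \left(-2 + 52\right) 11 = 50 \cdot 11 = 550$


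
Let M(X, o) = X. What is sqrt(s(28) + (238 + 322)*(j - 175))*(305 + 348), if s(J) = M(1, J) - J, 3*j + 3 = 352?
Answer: 653*I*sqrt(295923)/3 ≈ 1.1841e+5*I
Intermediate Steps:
j = 349/3 (j = -1 + (1/3)*352 = -1 + 352/3 = 349/3 ≈ 116.33)
s(J) = 1 - J
sqrt(s(28) + (238 + 322)*(j - 175))*(305 + 348) = sqrt((1 - 1*28) + (238 + 322)*(349/3 - 175))*(305 + 348) = sqrt((1 - 28) + 560*(-176/3))*653 = sqrt(-27 - 98560/3)*653 = sqrt(-98641/3)*653 = (I*sqrt(295923)/3)*653 = 653*I*sqrt(295923)/3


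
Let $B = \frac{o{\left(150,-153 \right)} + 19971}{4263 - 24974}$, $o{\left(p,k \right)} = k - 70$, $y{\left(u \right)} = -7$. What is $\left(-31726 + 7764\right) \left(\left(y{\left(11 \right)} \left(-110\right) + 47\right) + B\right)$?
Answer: $- \frac{404985092718}{20711} \approx -1.9554 \cdot 10^{7}$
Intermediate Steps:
$o{\left(p,k \right)} = -70 + k$ ($o{\left(p,k \right)} = k - 70 = -70 + k$)
$B = - \frac{19748}{20711}$ ($B = \frac{\left(-70 - 153\right) + 19971}{4263 - 24974} = \frac{-223 + 19971}{-20711} = 19748 \left(- \frac{1}{20711}\right) = - \frac{19748}{20711} \approx -0.9535$)
$\left(-31726 + 7764\right) \left(\left(y{\left(11 \right)} \left(-110\right) + 47\right) + B\right) = \left(-31726 + 7764\right) \left(\left(\left(-7\right) \left(-110\right) + 47\right) - \frac{19748}{20711}\right) = - 23962 \left(\left(770 + 47\right) - \frac{19748}{20711}\right) = - 23962 \left(817 - \frac{19748}{20711}\right) = \left(-23962\right) \frac{16901139}{20711} = - \frac{404985092718}{20711}$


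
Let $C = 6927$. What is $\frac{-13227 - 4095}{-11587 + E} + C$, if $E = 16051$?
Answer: $\frac{5150801}{744} \approx 6923.1$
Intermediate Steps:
$\frac{-13227 - 4095}{-11587 + E} + C = \frac{-13227 - 4095}{-11587 + 16051} + 6927 = - \frac{17322}{4464} + 6927 = \left(-17322\right) \frac{1}{4464} + 6927 = - \frac{2887}{744} + 6927 = \frac{5150801}{744}$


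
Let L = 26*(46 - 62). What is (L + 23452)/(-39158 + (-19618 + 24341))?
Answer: -23036/34435 ≈ -0.66897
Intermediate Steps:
L = -416 (L = 26*(-16) = -416)
(L + 23452)/(-39158 + (-19618 + 24341)) = (-416 + 23452)/(-39158 + (-19618 + 24341)) = 23036/(-39158 + 4723) = 23036/(-34435) = 23036*(-1/34435) = -23036/34435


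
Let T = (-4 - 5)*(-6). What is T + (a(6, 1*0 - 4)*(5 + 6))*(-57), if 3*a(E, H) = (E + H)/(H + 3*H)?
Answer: 641/8 ≈ 80.125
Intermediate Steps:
a(E, H) = (E + H)/(12*H) (a(E, H) = ((E + H)/(H + 3*H))/3 = ((E + H)/((4*H)))/3 = ((E + H)*(1/(4*H)))/3 = ((E + H)/(4*H))/3 = (E + H)/(12*H))
T = 54 (T = -9*(-6) = 54)
T + (a(6, 1*0 - 4)*(5 + 6))*(-57) = 54 + (((6 + (1*0 - 4))/(12*(1*0 - 4)))*(5 + 6))*(-57) = 54 + (((6 + (0 - 4))/(12*(0 - 4)))*11)*(-57) = 54 + (((1/12)*(6 - 4)/(-4))*11)*(-57) = 54 + (((1/12)*(-¼)*2)*11)*(-57) = 54 - 1/24*11*(-57) = 54 - 11/24*(-57) = 54 + 209/8 = 641/8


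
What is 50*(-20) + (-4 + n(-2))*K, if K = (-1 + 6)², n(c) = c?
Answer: -1150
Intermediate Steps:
K = 25 (K = 5² = 25)
50*(-20) + (-4 + n(-2))*K = 50*(-20) + (-4 - 2)*25 = -1000 - 6*25 = -1000 - 150 = -1150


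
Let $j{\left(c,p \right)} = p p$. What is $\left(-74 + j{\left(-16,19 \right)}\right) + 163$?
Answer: $450$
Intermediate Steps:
$j{\left(c,p \right)} = p^{2}$
$\left(-74 + j{\left(-16,19 \right)}\right) + 163 = \left(-74 + 19^{2}\right) + 163 = \left(-74 + 361\right) + 163 = 287 + 163 = 450$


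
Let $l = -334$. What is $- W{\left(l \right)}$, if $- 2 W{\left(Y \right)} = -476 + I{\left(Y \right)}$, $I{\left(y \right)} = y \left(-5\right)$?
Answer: $597$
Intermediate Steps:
$I{\left(y \right)} = - 5 y$
$W{\left(Y \right)} = 238 + \frac{5 Y}{2}$ ($W{\left(Y \right)} = - \frac{-476 - 5 Y}{2} = 238 + \frac{5 Y}{2}$)
$- W{\left(l \right)} = - (238 + \frac{5}{2} \left(-334\right)) = - (238 - 835) = \left(-1\right) \left(-597\right) = 597$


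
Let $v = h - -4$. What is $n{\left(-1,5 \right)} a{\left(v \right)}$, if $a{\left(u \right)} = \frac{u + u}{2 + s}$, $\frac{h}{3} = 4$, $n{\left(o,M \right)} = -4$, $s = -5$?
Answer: $\frac{128}{3} \approx 42.667$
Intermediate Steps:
$h = 12$ ($h = 3 \cdot 4 = 12$)
$v = 16$ ($v = 12 - -4 = 12 + 4 = 16$)
$a{\left(u \right)} = - \frac{2 u}{3}$ ($a{\left(u \right)} = \frac{u + u}{2 - 5} = \frac{2 u}{-3} = 2 u \left(- \frac{1}{3}\right) = - \frac{2 u}{3}$)
$n{\left(-1,5 \right)} a{\left(v \right)} = - 4 \left(\left(- \frac{2}{3}\right) 16\right) = \left(-4\right) \left(- \frac{32}{3}\right) = \frac{128}{3}$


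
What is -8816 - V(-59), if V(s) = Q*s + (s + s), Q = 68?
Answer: -4686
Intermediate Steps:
V(s) = 70*s (V(s) = 68*s + (s + s) = 68*s + 2*s = 70*s)
-8816 - V(-59) = -8816 - 70*(-59) = -8816 - 1*(-4130) = -8816 + 4130 = -4686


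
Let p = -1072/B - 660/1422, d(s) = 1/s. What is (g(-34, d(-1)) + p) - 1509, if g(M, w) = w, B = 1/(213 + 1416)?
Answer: -414228236/237 ≈ -1.7478e+6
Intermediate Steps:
B = 1/1629 ≈ 0.00061387
p = -413870366/237 (p = -1072/1/1629 - 660/1422 = -1072*1629 - 660*1/1422 = -1746288 - 110/237 = -413870366/237 ≈ -1.7463e+6)
(g(-34, d(-1)) + p) - 1509 = (1/(-1) - 413870366/237) - 1509 = (-1 - 413870366/237) - 1509 = -413870603/237 - 1509 = -414228236/237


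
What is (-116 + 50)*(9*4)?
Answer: -2376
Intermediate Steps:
(-116 + 50)*(9*4) = -66*36 = -2376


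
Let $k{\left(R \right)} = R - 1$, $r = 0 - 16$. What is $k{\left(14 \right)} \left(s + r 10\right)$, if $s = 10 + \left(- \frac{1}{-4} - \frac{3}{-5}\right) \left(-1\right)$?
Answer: $- \frac{39221}{20} \approx -1961.1$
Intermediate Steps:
$r = -16$
$s = \frac{183}{20}$ ($s = 10 + \left(\left(-1\right) \left(- \frac{1}{4}\right) - - \frac{3}{5}\right) \left(-1\right) = 10 + \left(\frac{1}{4} + \frac{3}{5}\right) \left(-1\right) = 10 + \frac{17}{20} \left(-1\right) = 10 - \frac{17}{20} = \frac{183}{20} \approx 9.15$)
$k{\left(R \right)} = -1 + R$
$k{\left(14 \right)} \left(s + r 10\right) = \left(-1 + 14\right) \left(\frac{183}{20} - 160\right) = 13 \left(\frac{183}{20} - 160\right) = 13 \left(- \frac{3017}{20}\right) = - \frac{39221}{20}$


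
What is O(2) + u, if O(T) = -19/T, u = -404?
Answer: -827/2 ≈ -413.50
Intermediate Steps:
O(2) + u = -19/2 - 404 = -827/2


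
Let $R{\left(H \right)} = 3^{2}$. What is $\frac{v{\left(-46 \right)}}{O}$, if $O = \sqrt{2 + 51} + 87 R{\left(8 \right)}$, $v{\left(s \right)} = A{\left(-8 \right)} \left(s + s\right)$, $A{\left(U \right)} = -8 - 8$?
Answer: $\frac{288144}{153259} - \frac{368 \sqrt{53}}{153259} \approx 1.8626$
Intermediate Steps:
$A{\left(U \right)} = -16$ ($A{\left(U \right)} = -8 - 8 = -16$)
$v{\left(s \right)} = - 32 s$ ($v{\left(s \right)} = - 16 \left(s + s\right) = - 16 \cdot 2 s = - 32 s$)
$R{\left(H \right)} = 9$
$O = 783 + \sqrt{53}$ ($O = \sqrt{2 + 51} + 87 \cdot 9 = \sqrt{53} + 783 = 783 + \sqrt{53} \approx 790.28$)
$\frac{v{\left(-46 \right)}}{O} = \frac{\left(-32\right) \left(-46\right)}{783 + \sqrt{53}} = \frac{1472}{783 + \sqrt{53}}$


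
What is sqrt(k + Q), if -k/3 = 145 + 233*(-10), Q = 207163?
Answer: sqrt(213718) ≈ 462.30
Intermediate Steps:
k = 6555 (k = -3*(145 + 233*(-10)) = -3*(145 - 2330) = -3*(-2185) = 6555)
sqrt(k + Q) = sqrt(6555 + 207163) = sqrt(213718)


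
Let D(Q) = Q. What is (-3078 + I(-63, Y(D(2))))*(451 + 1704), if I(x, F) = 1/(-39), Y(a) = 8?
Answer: -258692665/39 ≈ -6.6331e+6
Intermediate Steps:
I(x, F) = -1/39
(-3078 + I(-63, Y(D(2))))*(451 + 1704) = (-3078 - 1/39)*(451 + 1704) = -120043/39*2155 = -258692665/39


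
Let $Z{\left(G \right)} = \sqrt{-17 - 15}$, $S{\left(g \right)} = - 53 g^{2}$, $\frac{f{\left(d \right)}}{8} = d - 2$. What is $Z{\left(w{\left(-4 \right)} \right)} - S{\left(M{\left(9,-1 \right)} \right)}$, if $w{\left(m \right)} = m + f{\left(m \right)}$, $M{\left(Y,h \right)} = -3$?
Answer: $477 + 4 i \sqrt{2} \approx 477.0 + 5.6569 i$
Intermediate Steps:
$f{\left(d \right)} = -16 + 8 d$ ($f{\left(d \right)} = 8 \left(d - 2\right) = 8 \left(-2 + d\right) = -16 + 8 d$)
$w{\left(m \right)} = -16 + 9 m$ ($w{\left(m \right)} = m + \left(-16 + 8 m\right) = -16 + 9 m$)
$Z{\left(G \right)} = 4 i \sqrt{2}$ ($Z{\left(G \right)} = \sqrt{-32} = 4 i \sqrt{2}$)
$Z{\left(w{\left(-4 \right)} \right)} - S{\left(M{\left(9,-1 \right)} \right)} = 4 i \sqrt{2} - - 53 \left(-3\right)^{2} = 4 i \sqrt{2} - \left(-53\right) 9 = 4 i \sqrt{2} - -477 = 4 i \sqrt{2} + 477 = 477 + 4 i \sqrt{2}$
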